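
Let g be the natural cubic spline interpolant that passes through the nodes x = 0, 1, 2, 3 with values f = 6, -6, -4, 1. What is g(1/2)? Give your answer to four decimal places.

Let M_i = g''(x_i). Step sizes h_i = 1, 1, 1; slopes of the chords Δ_i = (y_(i+1) - y_i)/h_i = -12, 2, 5.
  1·M_0 + 4·M_1 + 1·M_2 = 6(Δ_1 - Δ_0) = 84
  1·M_1 + 4·M_2 + 1·M_3 = 6(Δ_2 - Δ_1) = 18
Natural end conditions: M_0 = M_3 = 0.
Hence M_0 = 0, M_1 = 106/5, M_2 = -4/5, M_3 = 0.
On [0, 1], g(x) = 6 - 233/15·x + 0·x² + 53/15·x³.
With x = 1/2: g(1/2) = -53/40.

-1.3250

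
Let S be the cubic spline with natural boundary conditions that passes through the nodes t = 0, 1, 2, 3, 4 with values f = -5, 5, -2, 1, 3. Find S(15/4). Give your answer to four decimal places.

Let M_i = S''(x_i). Step sizes h_i = 1, 1, 1, 1; slopes of the chords Δ_i = (y_(i+1) - y_i)/h_i = 10, -7, 3, 2.
  1·M_0 + 4·M_1 + 1·M_2 = 6(Δ_1 - Δ_0) = -102
  1·M_1 + 4·M_2 + 1·M_3 = 6(Δ_2 - Δ_1) = 60
  1·M_2 + 4·M_3 + 1·M_4 = 6(Δ_3 - Δ_2) = -6
Natural end conditions: M_0 = M_4 = 0.
Solving: M_0 = 0, M_1 = -222/7, M_2 = 174/7, M_3 = -54/7, M_4 = 0.
On [3, 4], S(t) = 1 + 32/7·(t - 3) - 27/7·(t - 3)² + 9/7·(t - 3)³.
With (t - 3) = 3/4: S(15/4) = 1255/448.

2.8013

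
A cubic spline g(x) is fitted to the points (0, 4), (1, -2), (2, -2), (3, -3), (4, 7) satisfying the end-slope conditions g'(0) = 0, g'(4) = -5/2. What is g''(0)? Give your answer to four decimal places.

Put m_i = g'' at the i-th knot. Here h = (1, 1, 1, 1) and Δ = (-6, 0, -1, 10), so the interior equations h_(i-1)·m_(i-1) + 2(h_(i-1)+h_i)·m_i + h_i·m_(i+1) = 6(Δ_i − Δ_(i-1)) read
  1·m_0 + 4·m_1 + 1·m_2 = 6(Δ_1 - Δ_0) = 36
  1·m_1 + 4·m_2 + 1·m_3 = 6(Δ_2 - Δ_1) = -6
  1·m_2 + 4·m_3 + 1·m_4 = 6(Δ_3 - Δ_2) = 66
Clamped end conditions give two more equations: 2h_0·m_0 + h_0·m_1 = 6(Δ_0 - g'(0)) = -36 and h_3·m_3 + 2h_3·m_4 = 6(g'(4) - Δ_3) = -75.
Forward elimination and back-substitution give m_0 = -1559/56, m_1 = 551/28, m_2 = -119/8, m_3 = 947/28, m_4 = -3047/56.

-27.8393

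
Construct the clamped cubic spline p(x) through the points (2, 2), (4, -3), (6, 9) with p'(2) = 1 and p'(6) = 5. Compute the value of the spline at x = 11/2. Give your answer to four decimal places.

With σ_i denoting the second derivative at x_i, h_i = 2, 2, and Δ_i = (y_(i+1) − y_i)/h_i = -5/2, 6:
  2·σ_0 + 8·σ_1 + 2·σ_2 = 6(Δ_1 - Δ_0) = 51
Clamped end conditions give two more equations: 2h_0·σ_0 + h_0·σ_1 = 6(Δ_0 - p'(2)) = -21 and h_1·σ_1 + 2h_1·σ_2 = 6(p'(6) - Δ_1) = -6.
Hence σ_0 = -85/8, σ_1 = 43/4, σ_2 = -55/8.
On [4, 6], p(x) = -3 + 9/8·(x - 4) + 43/8·(x - 4)² - 47/32·(x - 4)³.
With (x - 4) = 3/2: p(11/2) = 1491/256.

5.8242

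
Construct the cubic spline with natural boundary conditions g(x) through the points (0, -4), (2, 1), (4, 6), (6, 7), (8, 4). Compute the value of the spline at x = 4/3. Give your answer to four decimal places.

-0.7460

Let M_i = g''(x_i). Step sizes h_i = 2, 2, 2, 2; slopes of the chords Δ_i = (y_(i+1) - y_i)/h_i = 5/2, 5/2, 1/2, -3/2.
  2·M_0 + 8·M_1 + 2·M_2 = 6(Δ_1 - Δ_0) = 0
  2·M_1 + 8·M_2 + 2·M_3 = 6(Δ_2 - Δ_1) = -12
  2·M_2 + 8·M_3 + 2·M_4 = 6(Δ_3 - Δ_2) = -12
Natural end conditions: M_0 = M_4 = 0.
Solving: M_0 = 0, M_1 = 9/28, M_2 = -9/7, M_3 = -33/28, M_4 = 0.
On [0, 2], g(x) = -4 + 67/28·x + 0·x² + 3/112·x³.
With x = 4/3: g(4/3) = -47/63.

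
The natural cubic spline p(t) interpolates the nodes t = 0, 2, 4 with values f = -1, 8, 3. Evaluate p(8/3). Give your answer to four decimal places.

7.6296

Put m_i = p'' at the i-th knot. Here h = (2, 2) and Δ = (9/2, -5/2), so the interior equations h_(i-1)·m_(i-1) + 2(h_(i-1)+h_i)·m_i + h_i·m_(i+1) = 6(Δ_i − Δ_(i-1)) read
  2·m_0 + 8·m_1 + 2·m_2 = 6(Δ_1 - Δ_0) = -42
Natural end conditions: m_0 = m_2 = 0.
Forward elimination and back-substitution give m_0 = 0, m_1 = -21/4, m_2 = 0.
On [2, 4], p(t) = 8 + 1·(t - 2) - 21/8·(t - 2)² + 7/16·(t - 2)³.
With (t - 2) = 2/3: p(8/3) = 206/27.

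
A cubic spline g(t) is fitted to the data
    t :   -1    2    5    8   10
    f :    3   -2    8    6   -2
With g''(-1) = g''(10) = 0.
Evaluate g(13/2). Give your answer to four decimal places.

9.0951

Write M_i for g''(x_i). With h_i = 3, 3, 3, 2 and divided differences Δ_i = -5/3, 10/3, -2/3, -4, the continuity of g' gives the tridiagonal system
  3·M_0 + 12·M_1 + 3·M_2 = 6(Δ_1 - Δ_0) = 30
  3·M_1 + 12·M_2 + 3·M_3 = 6(Δ_2 - Δ_1) = -24
  3·M_2 + 10·M_3 + 2·M_4 = 6(Δ_3 - Δ_2) = -20
Natural end conditions: M_0 = M_4 = 0.
Hence M_0 = 0, M_1 = 215/69, M_2 = -170/69, M_3 = -29/23, M_4 = 0.
On [5, 8], g(t) = 8 + 335/138·(t - 5) - 85/69·(t - 5)² + 83/1242·(t - 5)³.
With (t - 5) = 3/2: g(13/2) = 3347/368.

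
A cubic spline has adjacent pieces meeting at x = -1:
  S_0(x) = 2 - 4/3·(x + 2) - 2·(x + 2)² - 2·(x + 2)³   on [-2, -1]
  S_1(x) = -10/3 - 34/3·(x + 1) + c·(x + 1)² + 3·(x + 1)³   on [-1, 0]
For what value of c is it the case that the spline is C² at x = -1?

S_0''(x) = -4 - 12·(x + 2), so S_0''(-1) = -16. On the right, S_1''(-1) = 2c, so c = -8.

-8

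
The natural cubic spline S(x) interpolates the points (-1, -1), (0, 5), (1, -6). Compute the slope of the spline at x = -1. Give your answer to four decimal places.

Let σ_i = S''(x_i). Step sizes h_i = 1, 1; slopes of the chords Δ_i = (y_(i+1) - y_i)/h_i = 6, -11.
  1·σ_0 + 4·σ_1 + 1·σ_2 = 6(Δ_1 - Δ_0) = -102
Natural end conditions: σ_0 = σ_2 = 0.
Forward elimination and back-substitution give σ_0 = 0, σ_1 = -51/2, σ_2 = 0.
On [-1, 0], S'(x) = b_0 + 2c_0·(x + 1) + 3d_0·(x + 1)² with b_0 = Δ_0 - h_0(2σ_0 + σ_1)/6 = 41/4, c_0 = σ_0/2 = 0, d_0 = (σ_1 - σ_0)/(6h_0) = -17/4. So S'(-1) = 41/4.

10.2500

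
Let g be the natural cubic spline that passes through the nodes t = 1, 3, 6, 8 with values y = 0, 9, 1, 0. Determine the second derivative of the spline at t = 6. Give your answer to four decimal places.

Let M_i = g''(x_i). Step sizes h_i = 2, 3, 2; slopes of the chords Δ_i = (y_(i+1) - y_i)/h_i = 9/2, -8/3, -1/2.
  2·M_0 + 10·M_1 + 3·M_2 = 6(Δ_1 - Δ_0) = -43
  3·M_1 + 10·M_2 + 2·M_3 = 6(Δ_2 - Δ_1) = 13
Natural end conditions: M_0 = M_3 = 0.
Solving: M_0 = 0, M_1 = -67/13, M_2 = 37/13, M_3 = 0.

2.8462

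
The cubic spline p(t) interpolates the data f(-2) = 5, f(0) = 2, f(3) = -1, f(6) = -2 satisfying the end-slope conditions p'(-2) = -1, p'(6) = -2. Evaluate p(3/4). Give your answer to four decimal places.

Put m_i = p'' at the i-th knot. Here h = (2, 3, 3) and Δ = (-3/2, -1, -1/3), so the interior equations h_(i-1)·m_(i-1) + 2(h_(i-1)+h_i)·m_i + h_i·m_(i+1) = 6(Δ_i − Δ_(i-1)) read
  2·m_0 + 10·m_1 + 3·m_2 = 6(Δ_1 - Δ_0) = 3
  3·m_1 + 12·m_2 + 3·m_3 = 6(Δ_2 - Δ_1) = 4
Clamped end conditions give two more equations: 2h_0·m_0 + h_0·m_1 = 6(Δ_0 - p'(-2)) = -3 and h_2·m_2 + 2h_2·m_3 = 6(p'(6) - Δ_2) = -10.
Solving: m_0 = -33/38, m_1 = 9/38, m_2 = 15/19, m_3 = -235/114.
On [0, 3], p(t) = 2 - 31/19·t + 9/76·t² + 7/228·t³.
With t = 3/4: p(3/4) = 4163/4864.

0.8559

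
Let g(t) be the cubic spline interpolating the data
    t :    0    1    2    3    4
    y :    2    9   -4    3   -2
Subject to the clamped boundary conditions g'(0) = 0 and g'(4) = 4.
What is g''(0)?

49

Write σ_i for g''(x_i). With h_i = 1, 1, 1, 1 and divided differences Δ_i = 7, -13, 7, -5, the continuity of g' gives the tridiagonal system
  1·σ_0 + 4·σ_1 + 1·σ_2 = 6(Δ_1 - Δ_0) = -120
  1·σ_1 + 4·σ_2 + 1·σ_3 = 6(Δ_2 - Δ_1) = 120
  1·σ_2 + 4·σ_3 + 1·σ_4 = 6(Δ_3 - Δ_2) = -72
Clamped end conditions give two more equations: 2h_0·σ_0 + h_0·σ_1 = 6(Δ_0 - g'(0)) = 42 and h_3·σ_3 + 2h_3·σ_4 = 6(g'(4) - Δ_3) = 54.
Solving: σ_0 = 49, σ_1 = -56, σ_2 = 55, σ_3 = -44, σ_4 = 49.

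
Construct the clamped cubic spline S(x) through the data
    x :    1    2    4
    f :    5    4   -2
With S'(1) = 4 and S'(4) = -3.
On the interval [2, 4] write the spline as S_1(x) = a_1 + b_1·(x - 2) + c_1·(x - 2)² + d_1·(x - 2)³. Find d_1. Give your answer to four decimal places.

Write M_i for S''(x_i). With h_i = 1, 2 and divided differences Δ_i = -1, -3, the continuity of S' gives the tridiagonal system
  1·M_0 + 6·M_1 + 2·M_2 = 6(Δ_1 - Δ_0) = -12
Clamped end conditions give two more equations: 2h_0·M_0 + h_0·M_1 = 6(Δ_0 - S'(1)) = -30 and h_1·M_1 + 2h_1·M_2 = 6(S'(4) - Δ_1) = 0.
Forward elimination and back-substitution give M_0 = -46/3, M_1 = 2/3, M_2 = -1/3.
On [2, 4], with S_1(x) = a_1 + b_1·(x - 2) + c_1·(x - 2)² + d_1·(x - 2)³: c_1 = M_1/2 = 1/3, d_1 = (M_2 - M_1)/(6h_1) = -1/12, b_1 = Δ_1 - h_1(2M_1 + M_2)/6 = -10/3.

-0.0833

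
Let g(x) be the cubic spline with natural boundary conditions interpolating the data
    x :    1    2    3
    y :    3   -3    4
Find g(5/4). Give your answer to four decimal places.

0.7383

Let M_i = g''(x_i). Step sizes h_i = 1, 1; slopes of the chords Δ_i = (y_(i+1) - y_i)/h_i = -6, 7.
  1·M_0 + 4·M_1 + 1·M_2 = 6(Δ_1 - Δ_0) = 78
Natural end conditions: M_0 = M_2 = 0.
Forward elimination and back-substitution give M_0 = 0, M_1 = 39/2, M_2 = 0.
On [1, 2], g(x) = 3 - 37/4·(x - 1) + 0·(x - 1)² + 13/4·(x - 1)³.
With (x - 1) = 1/4: g(5/4) = 189/256.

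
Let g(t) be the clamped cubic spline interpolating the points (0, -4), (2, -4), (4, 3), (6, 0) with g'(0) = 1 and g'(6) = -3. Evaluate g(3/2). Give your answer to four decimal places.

Put m_i = g'' at the i-th knot. Here h = (2, 2, 2) and Δ = (0, 7/2, -3/2), so the interior equations h_(i-1)·m_(i-1) + 2(h_(i-1)+h_i)·m_i + h_i·m_(i+1) = 6(Δ_i − Δ_(i-1)) read
  2·m_0 + 8·m_1 + 2·m_2 = 6(Δ_1 - Δ_0) = 21
  2·m_1 + 8·m_2 + 2·m_3 = 6(Δ_2 - Δ_1) = -30
Clamped end conditions give two more equations: 2h_0·m_0 + h_0·m_1 = 6(Δ_0 - g'(0)) = -6 and h_2·m_2 + 2h_2·m_3 = 6(g'(6) - Δ_2) = -9.
Solving the tridiagonal system: m_0 = -59/15, m_1 = 73/15, m_2 = -151/30, m_3 = 4/15.
On [0, 2], g(t) = -4 + 1·t - 59/30·t² + 11/15·t³.
With t = 3/2: g(3/2) = -89/20.

-4.4500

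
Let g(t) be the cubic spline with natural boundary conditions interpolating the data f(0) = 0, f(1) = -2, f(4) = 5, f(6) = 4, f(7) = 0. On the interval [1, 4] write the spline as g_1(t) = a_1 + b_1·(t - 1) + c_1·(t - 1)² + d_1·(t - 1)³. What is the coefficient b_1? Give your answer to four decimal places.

Let M_i = g''(x_i). Step sizes h_i = 1, 3, 2, 1; slopes of the chords Δ_i = (y_(i+1) - y_i)/h_i = -2, 7/3, -1/2, -4.
  1·M_0 + 8·M_1 + 3·M_2 = 6(Δ_1 - Δ_0) = 26
  3·M_1 + 10·M_2 + 2·M_3 = 6(Δ_2 - Δ_1) = -17
  2·M_2 + 6·M_3 + 1·M_4 = 6(Δ_3 - Δ_2) = -21
Natural end conditions: M_0 = M_4 = 0.
Solving: M_0 = 0, M_1 = 818/197, M_2 = -474/197, M_3 = -1063/394, M_4 = 0.
On [1, 4], with g_1(t) = a_1 + b_1·(t - 1) + c_1·(t - 1)² + d_1·(t - 1)³: c_1 = M_1/2 = 409/197, d_1 = (M_2 - M_1)/(6h_1) = -646/1773, b_1 = Δ_1 - h_1(2M_1 + M_2)/6 = -364/591.

-0.6159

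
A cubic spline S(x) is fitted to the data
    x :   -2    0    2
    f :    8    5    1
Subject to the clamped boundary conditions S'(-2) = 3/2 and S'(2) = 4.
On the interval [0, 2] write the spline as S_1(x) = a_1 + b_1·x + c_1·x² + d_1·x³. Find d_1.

With M_i denoting the second derivative at x_i, h_i = 2, 2, and Δ_i = (y_(i+1) − y_i)/h_i = -3/2, -2:
  2·M_0 + 8·M_1 + 2·M_2 = 6(Δ_1 - Δ_0) = -3
Clamped end conditions give two more equations: 2h_0·M_0 + h_0·M_1 = 6(Δ_0 - S'(-2)) = -18 and h_1·M_1 + 2h_1·M_2 = 6(S'(2) - Δ_1) = 36.
Hence M_0 = -7/2, M_1 = -2, M_2 = 10.
On [0, 2], with S_1(x) = a_1 + b_1·x + c_1·x² + d_1·x³: c_1 = M_1/2 = -1, d_1 = (M_2 - M_1)/(6h_1) = 1, b_1 = Δ_1 - h_1(2M_1 + M_2)/6 = -4.

1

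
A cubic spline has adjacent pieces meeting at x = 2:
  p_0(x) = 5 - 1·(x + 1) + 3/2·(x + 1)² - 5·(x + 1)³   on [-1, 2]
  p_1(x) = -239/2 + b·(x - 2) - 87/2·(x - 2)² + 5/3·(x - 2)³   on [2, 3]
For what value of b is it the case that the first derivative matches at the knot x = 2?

-127

p_0'(x) = -1 + 3·(x + 1) - 15·(x + 1)², so p_0'(2) = -127. On the right, p_1'(2) = b, so b = -127.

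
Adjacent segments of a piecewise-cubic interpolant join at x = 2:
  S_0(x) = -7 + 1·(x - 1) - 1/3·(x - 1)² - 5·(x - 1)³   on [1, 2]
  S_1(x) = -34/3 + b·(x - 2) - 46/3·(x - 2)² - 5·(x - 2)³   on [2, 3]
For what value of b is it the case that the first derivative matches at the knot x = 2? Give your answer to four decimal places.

-14.6667

S_0'(x) = 1 - 2/3·(x - 1) - 15·(x - 1)², so S_0'(2) = -44/3. On the right, S_1'(2) = b, so b = -44/3.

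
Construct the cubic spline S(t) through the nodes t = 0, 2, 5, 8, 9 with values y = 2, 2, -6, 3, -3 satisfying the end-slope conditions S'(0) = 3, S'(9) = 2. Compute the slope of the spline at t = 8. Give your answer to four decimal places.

-6.7109

Write M_i for S''(x_i). With h_i = 2, 3, 3, 1 and divided differences Δ_i = 0, -8/3, 3, -6, the continuity of S' gives the tridiagonal system
  2·M_0 + 10·M_1 + 3·M_2 = 6(Δ_1 - Δ_0) = -16
  3·M_1 + 12·M_2 + 3·M_3 = 6(Δ_2 - Δ_1) = 34
  3·M_2 + 8·M_3 + 1·M_4 = 6(Δ_3 - Δ_2) = -54
Clamped end conditions give two more equations: 2h_0·M_0 + h_0·M_1 = 6(Δ_0 - S'(0)) = -18 and h_3·M_3 + 2h_3·M_4 = 6(S'(9) - Δ_3) = 48.
Forward elimination and back-substitution give M_0 = -871/294, M_1 = -452/147, M_2 = 1013/147, M_3 = -1934/147, M_4 = 4495/147.
On [8, 9], S'(t) = b_3 + 2c_3·(t - 8) + 3d_3·(t - 8)² with b_3 = Δ_3 - h_3(2M_3 + M_4)/6 = -1973/294, c_3 = M_3/2 = -967/147, d_3 = (M_4 - M_3)/(6h_3) = 2143/294. So S'(8) = -1973/294.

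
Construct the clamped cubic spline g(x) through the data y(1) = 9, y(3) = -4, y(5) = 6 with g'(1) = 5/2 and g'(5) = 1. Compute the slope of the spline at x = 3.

Let m_i = g''(x_i). Step sizes h_i = 2, 2; slopes of the chords Δ_i = (y_(i+1) - y_i)/h_i = -13/2, 5.
  2·m_0 + 8·m_1 + 2·m_2 = 6(Δ_1 - Δ_0) = 69
Clamped end conditions give two more equations: 2h_0·m_0 + h_0·m_1 = 6(Δ_0 - g'(1)) = -54 and h_1·m_1 + 2h_1·m_2 = 6(g'(5) - Δ_1) = -24.
Forward elimination and back-substitution give m_0 = -45/2, m_1 = 18, m_2 = -15.
On [3, 5], g'(x) = b_1 + 2c_1·(x - 3) + 3d_1·(x - 3)² with b_1 = Δ_1 - h_1(2m_1 + m_2)/6 = -2, c_1 = m_1/2 = 9, d_1 = (m_2 - m_1)/(6h_1) = -11/4. So g'(3) = -2.

-2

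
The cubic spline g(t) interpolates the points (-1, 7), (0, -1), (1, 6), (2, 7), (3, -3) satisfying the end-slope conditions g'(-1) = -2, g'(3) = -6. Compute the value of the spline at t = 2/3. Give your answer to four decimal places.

2.7619

Let σ_i = g''(x_i). Step sizes h_i = 1, 1, 1, 1; slopes of the chords Δ_i = (y_(i+1) - y_i)/h_i = -8, 7, 1, -10.
  1·σ_0 + 4·σ_1 + 1·σ_2 = 6(Δ_1 - Δ_0) = 90
  1·σ_1 + 4·σ_2 + 1·σ_3 = 6(Δ_2 - Δ_1) = -36
  1·σ_2 + 4·σ_3 + 1·σ_4 = 6(Δ_3 - Δ_2) = -66
Clamped end conditions give two more equations: 2h_0·σ_0 + h_0·σ_1 = 6(Δ_0 - g'(-1)) = -36 and h_3·σ_3 + 2h_3·σ_4 = 6(g'(3) - Δ_3) = 24.
Solving the tridiagonal system: σ_0 = -247/7, σ_1 = 242/7, σ_2 = -13, σ_3 = -130/7, σ_4 = 149/7.
On [0, 1], g(t) = -1 - 33/14·t + 121/7·t² - 111/14·t³.
With t = 2/3: g(2/3) = 58/21.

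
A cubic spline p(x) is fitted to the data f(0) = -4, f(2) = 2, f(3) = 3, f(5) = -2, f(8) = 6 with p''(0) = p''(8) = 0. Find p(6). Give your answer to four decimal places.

-1.5709

Let M_i = p''(x_i). Step sizes h_i = 2, 1, 2, 3; slopes of the chords Δ_i = (y_(i+1) - y_i)/h_i = 3, 1, -5/2, 8/3.
  2·M_0 + 6·M_1 + 1·M_2 = 6(Δ_1 - Δ_0) = -12
  1·M_1 + 6·M_2 + 2·M_3 = 6(Δ_2 - Δ_1) = -21
  2·M_2 + 10·M_3 + 3·M_4 = 6(Δ_3 - Δ_2) = 31
Natural end conditions: M_0 = M_4 = 0.
Forward elimination and back-substitution give M_0 = 0, M_1 = -200/163, M_2 = -756/163, M_3 = 1313/326, M_4 = 0.
On [5, 8], p(x) = -2 - 1331/978·(x - 5) + 1313/652·(x - 5)² - 1313/5868·(x - 5)³.
With (x - 5) = 1: p(6) = -4609/2934.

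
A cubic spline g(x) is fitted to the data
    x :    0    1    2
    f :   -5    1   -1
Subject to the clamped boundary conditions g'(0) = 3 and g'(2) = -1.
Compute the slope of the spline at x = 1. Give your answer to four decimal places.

2.5000

Put M_i = g'' at the i-th knot. Here h = (1, 1) and Δ = (6, -2), so the interior equations h_(i-1)·M_(i-1) + 2(h_(i-1)+h_i)·M_i + h_i·M_(i+1) = 6(Δ_i − Δ_(i-1)) read
  1·M_0 + 4·M_1 + 1·M_2 = 6(Δ_1 - Δ_0) = -48
Clamped end conditions give two more equations: 2h_0·M_0 + h_0·M_1 = 6(Δ_0 - g'(0)) = 18 and h_1·M_1 + 2h_1·M_2 = 6(g'(2) - Δ_1) = 6.
Hence M_0 = 19, M_1 = -20, M_2 = 13.
On [1, 2], g'(x) = b_1 + 2c_1·(x - 1) + 3d_1·(x - 1)² with b_1 = Δ_1 - h_1(2M_1 + M_2)/6 = 5/2, c_1 = M_1/2 = -10, d_1 = (M_2 - M_1)/(6h_1) = 11/2. So g'(1) = 5/2.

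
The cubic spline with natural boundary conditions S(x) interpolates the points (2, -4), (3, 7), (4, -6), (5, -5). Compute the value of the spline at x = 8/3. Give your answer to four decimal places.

Write m_i for S''(x_i). With h_i = 1, 1, 1 and divided differences Δ_i = 11, -13, 1, the continuity of S' gives the tridiagonal system
  1·m_0 + 4·m_1 + 1·m_2 = 6(Δ_1 - Δ_0) = -144
  1·m_1 + 4·m_2 + 1·m_3 = 6(Δ_2 - Δ_1) = 84
Natural end conditions: m_0 = m_3 = 0.
Forward elimination and back-substitution give m_0 = 0, m_1 = -44, m_2 = 32, m_3 = 0.
On [2, 3], S(x) = -4 + 55/3·(x - 2) + 0·(x - 2)² - 22/3·(x - 2)³.
With (x - 2) = 2/3: S(8/3) = 490/81.

6.0494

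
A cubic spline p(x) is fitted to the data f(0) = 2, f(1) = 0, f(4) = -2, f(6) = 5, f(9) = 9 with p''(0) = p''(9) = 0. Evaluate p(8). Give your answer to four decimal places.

8.5025

With M_i denoting the second derivative at x_i, h_i = 1, 3, 2, 3, and Δ_i = (y_(i+1) − y_i)/h_i = -2, -2/3, 7/2, 4/3:
  1·M_0 + 8·M_1 + 3·M_2 = 6(Δ_1 - Δ_0) = 8
  3·M_1 + 10·M_2 + 2·M_3 = 6(Δ_2 - Δ_1) = 25
  2·M_2 + 10·M_3 + 3·M_4 = 6(Δ_3 - Δ_2) = -13
Natural end conditions: M_0 = M_4 = 0.
Hence M_0 = 0, M_1 = -10/113, M_2 = 328/113, M_3 = -425/226, M_4 = 0.
On [6, 9], p(x) = 5 + 2179/678·(x - 6) - 425/452·(x - 6)² + 425/4068·(x - 6)³.
With (x - 6) = 2: p(8) = 8647/1017.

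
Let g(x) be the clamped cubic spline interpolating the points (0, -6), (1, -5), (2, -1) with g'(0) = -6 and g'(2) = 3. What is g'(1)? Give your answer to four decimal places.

4.5000

Write m_i for g''(x_i). With h_i = 1, 1 and divided differences Δ_i = 1, 4, the continuity of g' gives the tridiagonal system
  1·m_0 + 4·m_1 + 1·m_2 = 6(Δ_1 - Δ_0) = 18
Clamped end conditions give two more equations: 2h_0·m_0 + h_0·m_1 = 6(Δ_0 - g'(0)) = 42 and h_1·m_1 + 2h_1·m_2 = 6(g'(2) - Δ_1) = -6.
Forward elimination and back-substitution give m_0 = 21, m_1 = 0, m_2 = -3.
On [1, 2], g'(x) = b_1 + 2c_1·(x - 1) + 3d_1·(x - 1)² with b_1 = Δ_1 - h_1(2m_1 + m_2)/6 = 9/2, c_1 = m_1/2 = 0, d_1 = (m_2 - m_1)/(6h_1) = -1/2. So g'(1) = 9/2.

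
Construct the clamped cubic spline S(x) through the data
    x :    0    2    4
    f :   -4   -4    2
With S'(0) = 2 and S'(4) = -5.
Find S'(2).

3

Put M_i = S'' at the i-th knot. Here h = (2, 2) and Δ = (0, 3), so the interior equations h_(i-1)·M_(i-1) + 2(h_(i-1)+h_i)·M_i + h_i·M_(i+1) = 6(Δ_i − Δ_(i-1)) read
  2·M_0 + 8·M_1 + 2·M_2 = 6(Δ_1 - Δ_0) = 18
Clamped end conditions give two more equations: 2h_0·M_0 + h_0·M_1 = 6(Δ_0 - S'(0)) = -12 and h_1·M_1 + 2h_1·M_2 = 6(S'(4) - Δ_1) = -48.
Forward elimination and back-substitution give M_0 = -7, M_1 = 8, M_2 = -16.
On [2, 4], S'(x) = b_1 + 2c_1·(x - 2) + 3d_1·(x - 2)² with b_1 = Δ_1 - h_1(2M_1 + M_2)/6 = 3, c_1 = M_1/2 = 4, d_1 = (M_2 - M_1)/(6h_1) = -2. So S'(2) = 3.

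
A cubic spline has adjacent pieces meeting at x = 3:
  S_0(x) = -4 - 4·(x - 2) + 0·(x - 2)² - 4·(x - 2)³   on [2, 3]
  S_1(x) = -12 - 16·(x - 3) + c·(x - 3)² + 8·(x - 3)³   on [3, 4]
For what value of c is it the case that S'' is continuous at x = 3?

S_0''(x) = 0 - 24·(x - 2), so S_0''(3) = -24. On the right, S_1''(3) = 2c, so c = -12.

-12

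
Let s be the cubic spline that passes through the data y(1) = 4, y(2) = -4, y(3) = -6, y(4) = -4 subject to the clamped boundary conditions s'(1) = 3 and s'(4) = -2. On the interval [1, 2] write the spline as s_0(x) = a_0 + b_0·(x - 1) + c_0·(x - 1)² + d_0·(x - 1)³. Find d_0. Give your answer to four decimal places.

10.0667

Write m_i for s''(x_i). With h_i = 1, 1, 1 and divided differences Δ_i = -8, -2, 2, the continuity of s' gives the tridiagonal system
  1·m_0 + 4·m_1 + 1·m_2 = 6(Δ_1 - Δ_0) = 36
  1·m_1 + 4·m_2 + 1·m_3 = 6(Δ_2 - Δ_1) = 24
Clamped end conditions give two more equations: 2h_0·m_0 + h_0·m_1 = 6(Δ_0 - s'(1)) = -66 and h_2·m_2 + 2h_2·m_3 = 6(s'(4) - Δ_2) = -24.
Hence m_0 = -632/15, m_1 = 274/15, m_2 = 76/15, m_3 = -218/15.
On [1, 2], with s_0(x) = a_0 + b_0·(x - 1) + c_0·(x - 1)² + d_0·(x - 1)³: c_0 = m_0/2 = -316/15, d_0 = (m_1 - m_0)/(6h_0) = 151/15, b_0 = Δ_0 - h_0(2m_0 + m_1)/6 = 3.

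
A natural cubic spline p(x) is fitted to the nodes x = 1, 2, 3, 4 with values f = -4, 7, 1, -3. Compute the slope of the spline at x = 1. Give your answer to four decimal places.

15.6667

Put m_i = p'' at the i-th knot. Here h = (1, 1, 1) and Δ = (11, -6, -4), so the interior equations h_(i-1)·m_(i-1) + 2(h_(i-1)+h_i)·m_i + h_i·m_(i+1) = 6(Δ_i − Δ_(i-1)) read
  1·m_0 + 4·m_1 + 1·m_2 = 6(Δ_1 - Δ_0) = -102
  1·m_1 + 4·m_2 + 1·m_3 = 6(Δ_2 - Δ_1) = 12
Natural end conditions: m_0 = m_3 = 0.
Hence m_0 = 0, m_1 = -28, m_2 = 10, m_3 = 0.
On [1, 2], p'(x) = b_0 + 2c_0·(x - 1) + 3d_0·(x - 1)² with b_0 = Δ_0 - h_0(2m_0 + m_1)/6 = 47/3, c_0 = m_0/2 = 0, d_0 = (m_1 - m_0)/(6h_0) = -14/3. So p'(1) = 47/3.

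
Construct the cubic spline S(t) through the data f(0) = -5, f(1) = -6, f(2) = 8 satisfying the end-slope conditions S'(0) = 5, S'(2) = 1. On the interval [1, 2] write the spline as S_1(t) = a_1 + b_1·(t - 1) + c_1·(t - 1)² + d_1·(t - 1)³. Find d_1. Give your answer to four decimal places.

-18.7500

With σ_i denoting the second derivative at x_i, h_i = 1, 1, and Δ_i = (y_(i+1) − y_i)/h_i = -1, 14:
  1·σ_0 + 4·σ_1 + 1·σ_2 = 6(Δ_1 - Δ_0) = 90
Clamped end conditions give two more equations: 2h_0·σ_0 + h_0·σ_1 = 6(Δ_0 - S'(0)) = -36 and h_1·σ_1 + 2h_1·σ_2 = 6(S'(2) - Δ_1) = -78.
Solving: σ_0 = -85/2, σ_1 = 49, σ_2 = -127/2.
On [1, 2], with S_1(t) = a_1 + b_1·(t - 1) + c_1·(t - 1)² + d_1·(t - 1)³: c_1 = σ_1/2 = 49/2, d_1 = (σ_2 - σ_1)/(6h_1) = -75/4, b_1 = Δ_1 - h_1(2σ_1 + σ_2)/6 = 33/4.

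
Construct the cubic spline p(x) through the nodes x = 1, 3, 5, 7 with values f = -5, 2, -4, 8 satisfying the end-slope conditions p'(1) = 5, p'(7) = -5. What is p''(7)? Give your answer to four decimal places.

Let M_i = p''(x_i). Step sizes h_i = 2, 2, 2; slopes of the chords Δ_i = (y_(i+1) - y_i)/h_i = 7/2, -3, 6.
  2·M_0 + 8·M_1 + 2·M_2 = 6(Δ_1 - Δ_0) = -39
  2·M_1 + 8·M_2 + 2·M_3 = 6(Δ_2 - Δ_1) = 54
Clamped end conditions give two more equations: 2h_0·M_0 + h_0·M_1 = 6(Δ_0 - p'(1)) = -9 and h_2·M_2 + 2h_2·M_3 = 6(p'(7) - Δ_2) = -66.
Forward elimination and back-substitution give M_0 = 71/30, M_1 = -277/30, M_2 = 226/15, M_3 = -721/30.

-24.0333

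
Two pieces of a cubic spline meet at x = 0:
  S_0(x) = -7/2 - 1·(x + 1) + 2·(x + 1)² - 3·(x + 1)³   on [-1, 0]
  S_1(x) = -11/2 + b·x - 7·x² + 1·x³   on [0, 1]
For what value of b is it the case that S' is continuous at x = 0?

-6

S_0'(x) = -1 + 4·(x + 1) - 9·(x + 1)², so S_0'(0) = -6. On the right, S_1'(0) = b, so b = -6.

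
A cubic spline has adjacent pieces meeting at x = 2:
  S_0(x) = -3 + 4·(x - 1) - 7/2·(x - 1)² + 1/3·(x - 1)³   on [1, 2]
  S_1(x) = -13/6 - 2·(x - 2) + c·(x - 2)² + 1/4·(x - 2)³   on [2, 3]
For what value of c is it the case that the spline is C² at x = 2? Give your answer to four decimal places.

-2.5000

S_0''(x) = -7 + 2·(x - 1), so S_0''(2) = -5. On the right, S_1''(2) = 2c, so c = -5/2.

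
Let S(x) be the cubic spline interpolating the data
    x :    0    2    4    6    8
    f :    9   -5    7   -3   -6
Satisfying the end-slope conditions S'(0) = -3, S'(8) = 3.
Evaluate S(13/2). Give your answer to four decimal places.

-5.5053

With M_i denoting the second derivative at x_i, h_i = 2, 2, 2, 2, and Δ_i = (y_(i+1) − y_i)/h_i = -7, 6, -5, -3/2:
  2·M_0 + 8·M_1 + 2·M_2 = 6(Δ_1 - Δ_0) = 78
  2·M_1 + 8·M_2 + 2·M_3 = 6(Δ_2 - Δ_1) = -66
  2·M_2 + 8·M_3 + 2·M_4 = 6(Δ_3 - Δ_2) = 21
Clamped end conditions give two more equations: 2h_0·M_0 + h_0·M_1 = 6(Δ_0 - S'(0)) = -24 and h_3·M_3 + 2h_3·M_4 = 6(S'(8) - Δ_3) = 27.
Forward elimination and back-substitution give M_0 = -1611/112, M_1 = 939/56, M_2 = -219/16, M_3 = 279/56, M_4 = 477/112.
On [6, 8], S(x) = -3 - 699/112·(x - 6) + 279/112·(x - 6)² - 27/448·(x - 6)³.
With (x - 6) = 1/2: S(13/2) = -19731/3584.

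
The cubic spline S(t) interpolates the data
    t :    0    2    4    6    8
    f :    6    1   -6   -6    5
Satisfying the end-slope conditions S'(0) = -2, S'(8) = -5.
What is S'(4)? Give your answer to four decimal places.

-3.3929

Write M_i for S''(x_i). With h_i = 2, 2, 2, 2 and divided differences Δ_i = -5/2, -7/2, 0, 11/2, the continuity of S' gives the tridiagonal system
  2·M_0 + 8·M_1 + 2·M_2 = 6(Δ_1 - Δ_0) = -6
  2·M_1 + 8·M_2 + 2·M_3 = 6(Δ_2 - Δ_1) = 21
  2·M_2 + 8·M_3 + 2·M_4 = 6(Δ_3 - Δ_2) = 33
Clamped end conditions give two more equations: 2h_0·M_0 + h_0·M_1 = 6(Δ_0 - S'(0)) = -3 and h_3·M_3 + 2h_3·M_4 = 6(S'(8) - Δ_3) = -63.
Hence M_0 = -39/112, M_1 = -45/56, M_2 = 9/16, M_3 = 507/56, M_4 = -2271/112.
On [4, 6], S'(t) = b_2 + 2c_2·(t - 4) + 3d_2·(t - 4)² with b_2 = Δ_2 - h_2(2M_2 + M_3)/6 = -95/28, c_2 = M_2/2 = 9/32, d_2 = (M_3 - M_2)/(6h_2) = 317/448. So S'(4) = -95/28.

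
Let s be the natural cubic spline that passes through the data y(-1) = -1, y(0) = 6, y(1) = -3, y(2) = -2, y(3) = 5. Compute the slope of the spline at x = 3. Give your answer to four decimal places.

With m_i denoting the second derivative at x_i, h_i = 1, 1, 1, 1, and Δ_i = (y_(i+1) − y_i)/h_i = 7, -9, 1, 7:
  1·m_0 + 4·m_1 + 1·m_2 = 6(Δ_1 - Δ_0) = -96
  1·m_1 + 4·m_2 + 1·m_3 = 6(Δ_2 - Δ_1) = 60
  1·m_2 + 4·m_3 + 1·m_4 = 6(Δ_3 - Δ_2) = 36
Natural end conditions: m_0 = m_4 = 0.
Solving the tridiagonal system: m_0 = 0, m_1 = -411/14, m_2 = 150/7, m_3 = 51/14, m_4 = 0.
On [2, 3], s'(x) = b_3 + 2c_3·(x - 2) + 3d_3·(x - 2)² with b_3 = Δ_3 - h_3(2m_3 + m_4)/6 = 81/14, c_3 = m_3/2 = 51/28, d_3 = (m_4 - m_3)/(6h_3) = -17/28. So s'(3) = 213/28.

7.6071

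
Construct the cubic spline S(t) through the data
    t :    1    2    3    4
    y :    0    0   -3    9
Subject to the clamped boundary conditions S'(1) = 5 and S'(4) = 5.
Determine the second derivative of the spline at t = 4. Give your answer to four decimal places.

-38.4000

Let M_i = S''(x_i). Step sizes h_i = 1, 1, 1; slopes of the chords Δ_i = (y_(i+1) - y_i)/h_i = 0, -3, 12.
  1·M_0 + 4·M_1 + 1·M_2 = 6(Δ_1 - Δ_0) = -18
  1·M_1 + 4·M_2 + 1·M_3 = 6(Δ_2 - Δ_1) = 90
Clamped end conditions give two more equations: 2h_0·M_0 + h_0·M_1 = 6(Δ_0 - S'(1)) = -30 and h_2·M_2 + 2h_2·M_3 = 6(S'(4) - Δ_2) = -42.
Hence M_0 = -48/5, M_1 = -54/5, M_2 = 174/5, M_3 = -192/5.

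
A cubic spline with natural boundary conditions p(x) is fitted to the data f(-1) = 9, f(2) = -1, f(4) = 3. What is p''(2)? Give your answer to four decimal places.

3.2000

Put σ_i = p'' at the i-th knot. Here h = (3, 2) and Δ = (-10/3, 2), so the interior equations h_(i-1)·σ_(i-1) + 2(h_(i-1)+h_i)·σ_i + h_i·σ_(i+1) = 6(Δ_i − Δ_(i-1)) read
  3·σ_0 + 10·σ_1 + 2·σ_2 = 6(Δ_1 - Δ_0) = 32
Natural end conditions: σ_0 = σ_2 = 0.
Solving: σ_0 = 0, σ_1 = 16/5, σ_2 = 0.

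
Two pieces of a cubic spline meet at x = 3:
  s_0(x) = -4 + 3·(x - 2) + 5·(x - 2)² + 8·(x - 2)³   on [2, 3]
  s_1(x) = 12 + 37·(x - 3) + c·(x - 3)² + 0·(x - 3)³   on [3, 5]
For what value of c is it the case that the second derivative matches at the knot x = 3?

s_0''(x) = 10 + 48·(x - 2), so s_0''(3) = 58. On the right, s_1''(3) = 2c, so c = 29.

29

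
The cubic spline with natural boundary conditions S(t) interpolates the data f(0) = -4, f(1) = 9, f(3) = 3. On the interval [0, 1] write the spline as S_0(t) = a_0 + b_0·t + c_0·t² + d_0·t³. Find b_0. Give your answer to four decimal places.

15.6667

Put M_i = S'' at the i-th knot. Here h = (1, 2) and Δ = (13, -3), so the interior equations h_(i-1)·M_(i-1) + 2(h_(i-1)+h_i)·M_i + h_i·M_(i+1) = 6(Δ_i − Δ_(i-1)) read
  1·M_0 + 6·M_1 + 2·M_2 = 6(Δ_1 - Δ_0) = -96
Natural end conditions: M_0 = M_2 = 0.
Solving the tridiagonal system: M_0 = 0, M_1 = -16, M_2 = 0.
On [0, 1], with S_0(t) = a_0 + b_0·t + c_0·t² + d_0·t³: c_0 = M_0/2 = 0, d_0 = (M_1 - M_0)/(6h_0) = -8/3, b_0 = Δ_0 - h_0(2M_0 + M_1)/6 = 47/3.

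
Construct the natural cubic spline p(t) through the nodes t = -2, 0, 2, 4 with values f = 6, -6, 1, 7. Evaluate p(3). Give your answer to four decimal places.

Let σ_i = p''(x_i). Step sizes h_i = 2, 2, 2; slopes of the chords Δ_i = (y_(i+1) - y_i)/h_i = -6, 7/2, 3.
  2·σ_0 + 8·σ_1 + 2·σ_2 = 6(Δ_1 - Δ_0) = 57
  2·σ_1 + 8·σ_2 + 2·σ_3 = 6(Δ_2 - Δ_1) = -3
Natural end conditions: σ_0 = σ_3 = 0.
Forward elimination and back-substitution give σ_0 = 0, σ_1 = 77/10, σ_2 = -23/10, σ_3 = 0.
On [2, 4], p(t) = 1 + 68/15·(t - 2) - 23/20·(t - 2)² + 23/120·(t - 2)³.
With (t - 2) = 1: p(3) = 183/40.

4.5750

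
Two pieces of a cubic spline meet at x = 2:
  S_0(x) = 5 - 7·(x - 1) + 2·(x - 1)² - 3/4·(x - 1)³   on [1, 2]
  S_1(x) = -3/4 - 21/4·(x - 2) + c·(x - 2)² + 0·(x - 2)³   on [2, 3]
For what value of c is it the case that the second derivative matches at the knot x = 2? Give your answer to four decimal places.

-0.2500

S_0''(x) = 4 - 9/2·(x - 1), so S_0''(2) = -1/2. On the right, S_1''(2) = 2c, so c = -1/4.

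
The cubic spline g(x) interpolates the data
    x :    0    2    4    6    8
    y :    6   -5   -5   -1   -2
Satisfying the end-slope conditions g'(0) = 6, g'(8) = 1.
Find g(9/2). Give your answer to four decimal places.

-3.5212

With σ_i denoting the second derivative at x_i, h_i = 2, 2, 2, 2, and Δ_i = (y_(i+1) − y_i)/h_i = -11/2, 0, 2, -1/2:
  2·σ_0 + 8·σ_1 + 2·σ_2 = 6(Δ_1 - Δ_0) = 33
  2·σ_1 + 8·σ_2 + 2·σ_3 = 6(Δ_2 - Δ_1) = 12
  2·σ_2 + 8·σ_3 + 2·σ_4 = 6(Δ_3 - Δ_2) = -15
Clamped end conditions give two more equations: 2h_0·σ_0 + h_0·σ_1 = 6(Δ_0 - g'(0)) = -69 and h_3·σ_3 + 2h_3·σ_4 = 6(g'(8) - Δ_3) = 9.
Solving: σ_0 = -619/28, σ_1 = 68/7, σ_2 = -1/4, σ_3 = -19/7, σ_4 = 101/28.
On [4, 6], g(x) = -5 + 43/14·(x - 4) - 1/8·(x - 4)² - 23/112·(x - 4)³.
With (x - 4) = 1/2: g(9/2) = -3155/896.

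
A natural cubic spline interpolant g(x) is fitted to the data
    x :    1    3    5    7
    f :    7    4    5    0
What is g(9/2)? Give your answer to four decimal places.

5.0188

Put σ_i = g'' at the i-th knot. Here h = (2, 2, 2) and Δ = (-3/2, 1/2, -5/2), so the interior equations h_(i-1)·σ_(i-1) + 2(h_(i-1)+h_i)·σ_i + h_i·σ_(i+1) = 6(Δ_i − Δ_(i-1)) read
  2·σ_0 + 8·σ_1 + 2·σ_2 = 6(Δ_1 - Δ_0) = 12
  2·σ_1 + 8·σ_2 + 2·σ_3 = 6(Δ_2 - Δ_1) = -18
Natural end conditions: σ_0 = σ_3 = 0.
Solving: σ_0 = 0, σ_1 = 11/5, σ_2 = -14/5, σ_3 = 0.
On [3, 5], g(x) = 4 - 1/30·(x - 3) + 11/10·(x - 3)² - 5/12·(x - 3)³.
With (x - 3) = 3/2: g(9/2) = 803/160.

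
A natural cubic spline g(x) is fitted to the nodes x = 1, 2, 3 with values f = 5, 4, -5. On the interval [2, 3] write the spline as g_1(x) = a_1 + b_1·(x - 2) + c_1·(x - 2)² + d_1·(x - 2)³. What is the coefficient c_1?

With σ_i denoting the second derivative at x_i, h_i = 1, 1, and Δ_i = (y_(i+1) − y_i)/h_i = -1, -9:
  1·σ_0 + 4·σ_1 + 1·σ_2 = 6(Δ_1 - Δ_0) = -48
Natural end conditions: σ_0 = σ_2 = 0.
Solving: σ_0 = 0, σ_1 = -12, σ_2 = 0.
On [2, 3], with g_1(x) = a_1 + b_1·(x - 2) + c_1·(x - 2)² + d_1·(x - 2)³: c_1 = σ_1/2 = -6, d_1 = (σ_2 - σ_1)/(6h_1) = 2, b_1 = Δ_1 - h_1(2σ_1 + σ_2)/6 = -5.

-6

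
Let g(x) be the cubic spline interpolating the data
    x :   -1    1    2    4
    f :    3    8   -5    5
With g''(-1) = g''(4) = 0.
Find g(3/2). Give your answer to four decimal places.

1.3661

Put M_i = g'' at the i-th knot. Here h = (2, 1, 2) and Δ = (5/2, -13, 5), so the interior equations h_(i-1)·M_(i-1) + 2(h_(i-1)+h_i)·M_i + h_i·M_(i+1) = 6(Δ_i − Δ_(i-1)) read
  2·M_0 + 6·M_1 + 1·M_2 = 6(Δ_1 - Δ_0) = -93
  1·M_1 + 6·M_2 + 2·M_3 = 6(Δ_2 - Δ_1) = 108
Natural end conditions: M_0 = M_3 = 0.
Forward elimination and back-substitution give M_0 = 0, M_1 = -666/35, M_2 = 741/35, M_3 = 0.
On [1, 2], g(x) = 8 - 713/70·(x - 1) - 333/35·(x - 1)² + 67/10·(x - 1)³.
With (x - 1) = 1/2: g(3/2) = 153/112.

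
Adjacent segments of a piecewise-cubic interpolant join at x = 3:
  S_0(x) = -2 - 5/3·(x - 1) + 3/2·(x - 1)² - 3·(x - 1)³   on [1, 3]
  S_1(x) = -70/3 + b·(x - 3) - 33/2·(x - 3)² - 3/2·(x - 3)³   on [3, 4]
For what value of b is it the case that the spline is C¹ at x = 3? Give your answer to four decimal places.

S_0'(x) = -5/3 + 3·(x - 1) - 9·(x - 1)², so S_0'(3) = -95/3. On the right, S_1'(3) = b, so b = -95/3.

-31.6667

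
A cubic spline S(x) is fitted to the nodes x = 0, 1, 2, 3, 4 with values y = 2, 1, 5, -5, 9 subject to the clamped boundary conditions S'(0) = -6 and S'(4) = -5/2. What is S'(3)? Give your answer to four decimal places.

Let M_i = S''(x_i). Step sizes h_i = 1, 1, 1, 1; slopes of the chords Δ_i = (y_(i+1) - y_i)/h_i = -1, 4, -10, 14.
  1·M_0 + 4·M_1 + 1·M_2 = 6(Δ_1 - Δ_0) = 30
  1·M_1 + 4·M_2 + 1·M_3 = 6(Δ_2 - Δ_1) = -84
  1·M_2 + 4·M_3 + 1·M_4 = 6(Δ_3 - Δ_2) = 144
Clamped end conditions give two more equations: 2h_0·M_0 + h_0·M_1 = 6(Δ_0 - S'(0)) = 30 and h_3·M_3 + 2h_3·M_4 = 6(S'(4) - Δ_3) = -99.
Solving the tridiagonal system: M_0 = 55/8, M_1 = 65/4, M_2 = -335/8, M_3 = 269/4, M_4 = -665/8.
On [3, 4], S'(x) = b_3 + 2c_3·(x - 3) + 3d_3·(x - 3)² with b_3 = Δ_3 - h_3(2M_3 + M_4)/6 = 87/16, c_3 = M_3/2 = 269/8, d_3 = (M_4 - M_3)/(6h_3) = -401/16. So S'(3) = 87/16.

5.4375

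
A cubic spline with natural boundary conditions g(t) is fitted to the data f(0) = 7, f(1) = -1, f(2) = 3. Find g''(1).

Write m_i for g''(x_i). With h_i = 1, 1 and divided differences Δ_i = -8, 4, the continuity of g' gives the tridiagonal system
  1·m_0 + 4·m_1 + 1·m_2 = 6(Δ_1 - Δ_0) = 72
Natural end conditions: m_0 = m_2 = 0.
Hence m_0 = 0, m_1 = 18, m_2 = 0.

18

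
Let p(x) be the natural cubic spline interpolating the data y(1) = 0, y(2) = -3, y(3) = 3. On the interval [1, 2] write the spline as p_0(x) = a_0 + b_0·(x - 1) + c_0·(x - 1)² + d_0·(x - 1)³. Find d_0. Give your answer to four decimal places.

2.2500

With σ_i denoting the second derivative at x_i, h_i = 1, 1, and Δ_i = (y_(i+1) − y_i)/h_i = -3, 6:
  1·σ_0 + 4·σ_1 + 1·σ_2 = 6(Δ_1 - Δ_0) = 54
Natural end conditions: σ_0 = σ_2 = 0.
Hence σ_0 = 0, σ_1 = 27/2, σ_2 = 0.
On [1, 2], with p_0(x) = a_0 + b_0·(x - 1) + c_0·(x - 1)² + d_0·(x - 1)³: c_0 = σ_0/2 = 0, d_0 = (σ_1 - σ_0)/(6h_0) = 9/4, b_0 = Δ_0 - h_0(2σ_0 + σ_1)/6 = -21/4.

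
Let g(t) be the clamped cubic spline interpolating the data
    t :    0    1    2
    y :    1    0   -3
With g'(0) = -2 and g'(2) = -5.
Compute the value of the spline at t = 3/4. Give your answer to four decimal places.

0.2383

Let M_i = g''(x_i). Step sizes h_i = 1, 1; slopes of the chords Δ_i = (y_(i+1) - y_i)/h_i = -1, -3.
  1·M_0 + 4·M_1 + 1·M_2 = 6(Δ_1 - Δ_0) = -12
Clamped end conditions give two more equations: 2h_0·M_0 + h_0·M_1 = 6(Δ_0 - g'(0)) = 6 and h_1·M_1 + 2h_1·M_2 = 6(g'(2) - Δ_1) = -12.
Solving the tridiagonal system: M_0 = 9/2, M_1 = -3, M_2 = -9/2.
On [0, 1], g(t) = 1 - 2·t + 9/4·t² - 5/4·t³.
With t = 3/4: g(3/4) = 61/256.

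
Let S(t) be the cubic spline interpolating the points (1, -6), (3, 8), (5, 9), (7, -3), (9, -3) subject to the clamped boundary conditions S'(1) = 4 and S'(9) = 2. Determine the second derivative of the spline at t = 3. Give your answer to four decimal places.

-5.4464

With σ_i denoting the second derivative at x_i, h_i = 2, 2, 2, 2, and Δ_i = (y_(i+1) − y_i)/h_i = 7, 1/2, -6, 0:
  2·σ_0 + 8·σ_1 + 2·σ_2 = 6(Δ_1 - Δ_0) = -39
  2·σ_1 + 8·σ_2 + 2·σ_3 = 6(Δ_2 - Δ_1) = -39
  2·σ_2 + 8·σ_3 + 2·σ_4 = 6(Δ_3 - Δ_2) = 36
Clamped end conditions give two more equations: 2h_0·σ_0 + h_0·σ_1 = 6(Δ_0 - S'(1)) = 18 and h_3·σ_3 + 2h_3·σ_4 = 6(S'(9) - Δ_3) = 12.
Forward elimination and back-substitution give σ_0 = 809/112, σ_1 = -305/56, σ_2 = -79/16, σ_3 = 319/56, σ_4 = 17/112.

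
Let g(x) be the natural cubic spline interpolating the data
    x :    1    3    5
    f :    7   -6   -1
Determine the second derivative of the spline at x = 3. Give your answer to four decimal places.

6.7500

Put σ_i = g'' at the i-th knot. Here h = (2, 2) and Δ = (-13/2, 5/2), so the interior equations h_(i-1)·σ_(i-1) + 2(h_(i-1)+h_i)·σ_i + h_i·σ_(i+1) = 6(Δ_i − Δ_(i-1)) read
  2·σ_0 + 8·σ_1 + 2·σ_2 = 6(Δ_1 - Δ_0) = 54
Natural end conditions: σ_0 = σ_2 = 0.
Forward elimination and back-substitution give σ_0 = 0, σ_1 = 27/4, σ_2 = 0.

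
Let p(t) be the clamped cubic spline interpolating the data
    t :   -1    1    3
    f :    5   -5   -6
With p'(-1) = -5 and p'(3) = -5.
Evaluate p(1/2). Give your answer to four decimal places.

Put m_i = p'' at the i-th knot. Here h = (2, 2) and Δ = (-5, -1/2), so the interior equations h_(i-1)·m_(i-1) + 2(h_(i-1)+h_i)·m_i + h_i·m_(i+1) = 6(Δ_i − Δ_(i-1)) read
  2·m_0 + 8·m_1 + 2·m_2 = 6(Δ_1 - Δ_0) = 27
Clamped end conditions give two more equations: 2h_0·m_0 + h_0·m_1 = 6(Δ_0 - p'(-1)) = 0 and h_1·m_1 + 2h_1·m_2 = 6(p'(3) - Δ_1) = -27.
Solving the tridiagonal system: m_0 = -27/8, m_1 = 27/4, m_2 = -81/8.
On [-1, 1], p(t) = 5 - 5·(t + 1) - 27/16·(t + 1)² + 27/32·(t + 1)³.
With (t + 1) = 3/2: p(1/2) = -883/256.

-3.4492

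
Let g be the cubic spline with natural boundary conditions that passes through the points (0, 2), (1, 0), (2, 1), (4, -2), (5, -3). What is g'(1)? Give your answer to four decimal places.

-0.1639

Put m_i = g'' at the i-th knot. Here h = (1, 1, 2, 1) and Δ = (-2, 1, -3/2, -1), so the interior equations h_(i-1)·m_(i-1) + 2(h_(i-1)+h_i)·m_i + h_i·m_(i+1) = 6(Δ_i − Δ_(i-1)) read
  1·m_0 + 4·m_1 + 1·m_2 = 6(Δ_1 - Δ_0) = 18
  1·m_1 + 6·m_2 + 2·m_3 = 6(Δ_2 - Δ_1) = -15
  2·m_2 + 6·m_3 + 1·m_4 = 6(Δ_3 - Δ_2) = 3
Natural end conditions: m_0 = m_4 = 0.
Forward elimination and back-substitution give m_0 = 0, m_1 = 336/61, m_2 = -246/61, m_3 = 225/122, m_4 = 0.
On [1, 2], g'(t) = b_1 + 2c_1·(t - 1) + 3d_1·(t - 1)² with b_1 = Δ_1 - h_1(2m_1 + m_2)/6 = -10/61, c_1 = m_1/2 = 168/61, d_1 = (m_2 - m_1)/(6h_1) = -97/61. So g'(1) = -10/61.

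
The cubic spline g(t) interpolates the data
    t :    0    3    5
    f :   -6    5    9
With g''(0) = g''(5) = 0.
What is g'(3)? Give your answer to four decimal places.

With m_i denoting the second derivative at x_i, h_i = 3, 2, and Δ_i = (y_(i+1) − y_i)/h_i = 11/3, 2:
  3·m_0 + 10·m_1 + 2·m_2 = 6(Δ_1 - Δ_0) = -10
Natural end conditions: m_0 = m_2 = 0.
Forward elimination and back-substitution give m_0 = 0, m_1 = -1, m_2 = 0.
On [3, 5], g'(t) = b_1 + 2c_1·(t - 3) + 3d_1·(t - 3)² with b_1 = Δ_1 - h_1(2m_1 + m_2)/6 = 8/3, c_1 = m_1/2 = -1/2, d_1 = (m_2 - m_1)/(6h_1) = 1/12. So g'(3) = 8/3.

2.6667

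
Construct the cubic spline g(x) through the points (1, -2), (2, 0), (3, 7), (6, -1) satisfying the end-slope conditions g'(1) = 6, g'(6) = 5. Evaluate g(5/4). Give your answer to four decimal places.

-1.0345

Write σ_i for g''(x_i). With h_i = 1, 1, 3 and divided differences Δ_i = 2, 7, -8/3, the continuity of g' gives the tridiagonal system
  1·σ_0 + 4·σ_1 + 1·σ_2 = 6(Δ_1 - Δ_0) = 30
  1·σ_1 + 8·σ_2 + 3·σ_3 = 6(Δ_2 - Δ_1) = -58
Clamped end conditions give two more equations: 2h_0·σ_0 + h_0·σ_1 = 6(Δ_0 - g'(1)) = -24 and h_2·σ_2 + 2h_2·σ_3 = 6(g'(6) - Δ_2) = 46.
Solving the tridiagonal system: σ_0 = -584/29, σ_1 = 472/29, σ_2 = -434/29, σ_3 = 1318/87.
On [1, 2], g(x) = -2 + 6·(x - 1) - 292/29·(x - 1)² + 176/29·(x - 1)³.
With (x - 1) = 1/4: g(5/4) = -30/29.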